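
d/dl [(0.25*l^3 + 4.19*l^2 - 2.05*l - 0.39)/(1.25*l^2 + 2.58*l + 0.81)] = (0.3125*l^4 + 1.29*l^3 + 13.9802*l^2 + 7.7628*l - 0.6543)/(1.5625*l^4 + 6.45*l^3 + 8.6814*l^2 + 4.1796*l + 0.6561)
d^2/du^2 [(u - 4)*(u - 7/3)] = 2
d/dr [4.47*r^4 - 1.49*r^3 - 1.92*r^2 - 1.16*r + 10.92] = 17.88*r^3 - 4.47*r^2 - 3.84*r - 1.16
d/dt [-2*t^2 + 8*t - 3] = 8 - 4*t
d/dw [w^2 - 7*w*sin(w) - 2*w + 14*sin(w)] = -7*w*cos(w) + 2*w - 7*sin(w) + 14*cos(w) - 2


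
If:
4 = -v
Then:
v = -4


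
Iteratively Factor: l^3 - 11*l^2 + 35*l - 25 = (l - 5)*(l^2 - 6*l + 5) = (l - 5)*(l - 1)*(l - 5)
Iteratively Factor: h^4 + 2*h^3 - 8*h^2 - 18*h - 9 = (h + 1)*(h^3 + h^2 - 9*h - 9) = (h - 3)*(h + 1)*(h^2 + 4*h + 3) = (h - 3)*(h + 1)^2*(h + 3)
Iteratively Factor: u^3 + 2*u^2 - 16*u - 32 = (u + 4)*(u^2 - 2*u - 8) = (u - 4)*(u + 4)*(u + 2)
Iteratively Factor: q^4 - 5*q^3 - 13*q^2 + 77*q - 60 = (q - 5)*(q^3 - 13*q + 12) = (q - 5)*(q + 4)*(q^2 - 4*q + 3) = (q - 5)*(q - 1)*(q + 4)*(q - 3)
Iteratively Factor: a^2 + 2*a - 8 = (a - 2)*(a + 4)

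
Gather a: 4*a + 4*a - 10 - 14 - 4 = 8*a - 28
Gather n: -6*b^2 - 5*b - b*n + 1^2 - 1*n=-6*b^2 - 5*b + n*(-b - 1) + 1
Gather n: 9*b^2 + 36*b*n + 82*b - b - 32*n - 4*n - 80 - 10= 9*b^2 + 81*b + n*(36*b - 36) - 90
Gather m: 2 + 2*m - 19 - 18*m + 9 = -16*m - 8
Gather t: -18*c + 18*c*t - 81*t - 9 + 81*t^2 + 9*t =-18*c + 81*t^2 + t*(18*c - 72) - 9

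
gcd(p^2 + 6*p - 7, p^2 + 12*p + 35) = p + 7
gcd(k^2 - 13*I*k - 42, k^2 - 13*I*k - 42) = k^2 - 13*I*k - 42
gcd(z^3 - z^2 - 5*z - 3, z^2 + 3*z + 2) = z + 1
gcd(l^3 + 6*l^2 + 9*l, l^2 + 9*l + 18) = l + 3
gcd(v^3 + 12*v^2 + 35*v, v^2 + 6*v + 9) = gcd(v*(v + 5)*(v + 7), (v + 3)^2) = 1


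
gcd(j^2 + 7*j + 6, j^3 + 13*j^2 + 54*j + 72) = j + 6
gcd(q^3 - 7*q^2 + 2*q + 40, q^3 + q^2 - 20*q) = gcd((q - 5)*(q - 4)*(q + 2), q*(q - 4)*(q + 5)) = q - 4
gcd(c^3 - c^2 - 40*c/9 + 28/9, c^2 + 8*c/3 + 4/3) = c + 2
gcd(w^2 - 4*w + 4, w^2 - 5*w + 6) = w - 2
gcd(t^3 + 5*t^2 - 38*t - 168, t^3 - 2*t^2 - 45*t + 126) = t^2 + t - 42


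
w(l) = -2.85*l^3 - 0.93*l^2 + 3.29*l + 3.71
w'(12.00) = -1250.23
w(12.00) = -5015.53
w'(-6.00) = -293.35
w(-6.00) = 566.09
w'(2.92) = -75.04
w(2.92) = -65.57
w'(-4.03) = -128.07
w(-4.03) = 161.88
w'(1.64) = -22.76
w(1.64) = -5.97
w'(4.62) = -187.80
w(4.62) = -281.98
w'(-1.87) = -23.13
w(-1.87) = 12.94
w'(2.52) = -55.69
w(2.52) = -39.51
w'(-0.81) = -0.81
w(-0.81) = 1.95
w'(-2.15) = -32.23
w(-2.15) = 20.66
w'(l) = -8.55*l^2 - 1.86*l + 3.29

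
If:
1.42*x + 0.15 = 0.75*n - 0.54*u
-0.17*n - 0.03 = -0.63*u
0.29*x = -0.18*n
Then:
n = 0.12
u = 0.08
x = -0.07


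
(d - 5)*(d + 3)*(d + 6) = d^3 + 4*d^2 - 27*d - 90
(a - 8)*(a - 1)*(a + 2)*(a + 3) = a^4 - 4*a^3 - 31*a^2 - 14*a + 48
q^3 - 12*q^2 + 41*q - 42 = (q - 7)*(q - 3)*(q - 2)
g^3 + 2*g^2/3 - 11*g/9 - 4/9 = (g - 1)*(g + 1/3)*(g + 4/3)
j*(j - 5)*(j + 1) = j^3 - 4*j^2 - 5*j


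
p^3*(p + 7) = p^4 + 7*p^3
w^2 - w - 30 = (w - 6)*(w + 5)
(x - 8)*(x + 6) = x^2 - 2*x - 48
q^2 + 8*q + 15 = (q + 3)*(q + 5)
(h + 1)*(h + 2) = h^2 + 3*h + 2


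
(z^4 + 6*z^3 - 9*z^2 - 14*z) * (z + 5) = z^5 + 11*z^4 + 21*z^3 - 59*z^2 - 70*z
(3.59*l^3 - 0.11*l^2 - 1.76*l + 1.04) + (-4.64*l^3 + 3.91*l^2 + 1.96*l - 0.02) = -1.05*l^3 + 3.8*l^2 + 0.2*l + 1.02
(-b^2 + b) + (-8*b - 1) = -b^2 - 7*b - 1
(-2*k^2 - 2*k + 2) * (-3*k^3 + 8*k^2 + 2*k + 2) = 6*k^5 - 10*k^4 - 26*k^3 + 8*k^2 + 4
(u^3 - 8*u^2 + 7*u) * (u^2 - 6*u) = u^5 - 14*u^4 + 55*u^3 - 42*u^2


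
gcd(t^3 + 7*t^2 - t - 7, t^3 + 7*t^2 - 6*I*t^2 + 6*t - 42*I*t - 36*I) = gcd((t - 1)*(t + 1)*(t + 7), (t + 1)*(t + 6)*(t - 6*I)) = t + 1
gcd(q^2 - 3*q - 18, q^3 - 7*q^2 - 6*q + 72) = q^2 - 3*q - 18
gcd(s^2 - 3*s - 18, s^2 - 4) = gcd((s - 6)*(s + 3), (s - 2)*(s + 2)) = 1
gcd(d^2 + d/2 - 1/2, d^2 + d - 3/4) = d - 1/2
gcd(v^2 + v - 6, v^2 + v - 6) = v^2 + v - 6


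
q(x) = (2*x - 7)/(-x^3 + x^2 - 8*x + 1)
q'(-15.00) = 0.00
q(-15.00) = -0.00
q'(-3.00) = -0.11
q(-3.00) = -0.21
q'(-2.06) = -0.23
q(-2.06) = -0.37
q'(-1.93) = -0.26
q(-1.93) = -0.40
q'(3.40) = -0.04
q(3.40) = 0.00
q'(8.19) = 0.00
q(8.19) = -0.02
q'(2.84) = -0.08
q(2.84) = 0.04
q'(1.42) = -0.55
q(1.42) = 0.37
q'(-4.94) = -0.03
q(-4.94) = -0.09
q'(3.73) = -0.03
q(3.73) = -0.01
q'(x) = (2*x - 7)*(3*x^2 - 2*x + 8)/(-x^3 + x^2 - 8*x + 1)^2 + 2/(-x^3 + x^2 - 8*x + 1)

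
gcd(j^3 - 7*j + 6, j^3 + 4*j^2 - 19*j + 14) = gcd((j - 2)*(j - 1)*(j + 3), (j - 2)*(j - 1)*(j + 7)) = j^2 - 3*j + 2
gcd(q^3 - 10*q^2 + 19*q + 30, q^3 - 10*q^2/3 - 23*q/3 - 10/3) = q^2 - 4*q - 5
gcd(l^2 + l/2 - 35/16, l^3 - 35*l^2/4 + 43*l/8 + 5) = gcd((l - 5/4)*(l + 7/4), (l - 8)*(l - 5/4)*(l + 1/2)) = l - 5/4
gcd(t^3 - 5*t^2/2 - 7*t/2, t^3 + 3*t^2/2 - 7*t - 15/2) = t + 1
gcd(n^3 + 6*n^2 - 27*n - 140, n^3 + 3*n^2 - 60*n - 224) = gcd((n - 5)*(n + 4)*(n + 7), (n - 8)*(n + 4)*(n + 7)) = n^2 + 11*n + 28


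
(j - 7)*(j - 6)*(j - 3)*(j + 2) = j^4 - 14*j^3 + 49*j^2 + 36*j - 252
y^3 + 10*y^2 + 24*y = y*(y + 4)*(y + 6)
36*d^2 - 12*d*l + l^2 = (-6*d + l)^2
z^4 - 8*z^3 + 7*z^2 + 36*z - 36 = (z - 6)*(z - 3)*(z - 1)*(z + 2)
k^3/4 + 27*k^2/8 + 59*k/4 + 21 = (k/4 + 1)*(k + 7/2)*(k + 6)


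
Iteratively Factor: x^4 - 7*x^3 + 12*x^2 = (x)*(x^3 - 7*x^2 + 12*x) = x^2*(x^2 - 7*x + 12) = x^2*(x - 4)*(x - 3)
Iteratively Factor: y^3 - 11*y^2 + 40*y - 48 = (y - 3)*(y^2 - 8*y + 16) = (y - 4)*(y - 3)*(y - 4)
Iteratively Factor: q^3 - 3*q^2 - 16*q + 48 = (q - 3)*(q^2 - 16) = (q - 3)*(q + 4)*(q - 4)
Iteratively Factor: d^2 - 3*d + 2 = (d - 1)*(d - 2)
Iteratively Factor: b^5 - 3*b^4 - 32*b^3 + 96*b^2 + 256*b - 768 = (b + 4)*(b^4 - 7*b^3 - 4*b^2 + 112*b - 192) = (b - 4)*(b + 4)*(b^3 - 3*b^2 - 16*b + 48) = (b - 4)^2*(b + 4)*(b^2 + b - 12) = (b - 4)^2*(b - 3)*(b + 4)*(b + 4)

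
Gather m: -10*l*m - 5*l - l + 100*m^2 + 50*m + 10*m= -6*l + 100*m^2 + m*(60 - 10*l)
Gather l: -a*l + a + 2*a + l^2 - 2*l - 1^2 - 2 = 3*a + l^2 + l*(-a - 2) - 3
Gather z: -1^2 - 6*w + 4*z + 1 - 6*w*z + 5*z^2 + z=-6*w + 5*z^2 + z*(5 - 6*w)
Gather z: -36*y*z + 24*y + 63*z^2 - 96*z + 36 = 24*y + 63*z^2 + z*(-36*y - 96) + 36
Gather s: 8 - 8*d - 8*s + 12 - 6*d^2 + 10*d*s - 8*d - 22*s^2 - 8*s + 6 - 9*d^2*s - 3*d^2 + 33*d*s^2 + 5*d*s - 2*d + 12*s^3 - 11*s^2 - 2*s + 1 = -9*d^2 - 18*d + 12*s^3 + s^2*(33*d - 33) + s*(-9*d^2 + 15*d - 18) + 27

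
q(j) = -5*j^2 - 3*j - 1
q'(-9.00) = 87.00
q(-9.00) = -379.00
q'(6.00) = -63.00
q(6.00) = -199.00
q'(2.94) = -32.40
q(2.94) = -53.04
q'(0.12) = -4.20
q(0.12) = -1.43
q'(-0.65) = 3.50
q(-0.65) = -1.16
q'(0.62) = -9.20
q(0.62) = -4.78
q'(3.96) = -42.60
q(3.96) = -91.29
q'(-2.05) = 17.50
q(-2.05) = -15.86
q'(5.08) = -53.80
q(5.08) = -145.27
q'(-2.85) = 25.50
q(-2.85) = -33.06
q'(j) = -10*j - 3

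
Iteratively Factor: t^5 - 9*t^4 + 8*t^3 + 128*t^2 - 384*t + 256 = (t - 4)*(t^4 - 5*t^3 - 12*t^2 + 80*t - 64) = (t - 4)*(t - 1)*(t^3 - 4*t^2 - 16*t + 64) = (t - 4)^2*(t - 1)*(t^2 - 16) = (t - 4)^2*(t - 1)*(t + 4)*(t - 4)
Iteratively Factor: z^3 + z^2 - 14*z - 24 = (z + 2)*(z^2 - z - 12) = (z - 4)*(z + 2)*(z + 3)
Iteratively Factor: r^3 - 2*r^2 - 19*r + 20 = (r - 5)*(r^2 + 3*r - 4) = (r - 5)*(r - 1)*(r + 4)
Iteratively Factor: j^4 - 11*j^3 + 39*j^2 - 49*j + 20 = (j - 1)*(j^3 - 10*j^2 + 29*j - 20) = (j - 5)*(j - 1)*(j^2 - 5*j + 4) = (j - 5)*(j - 1)^2*(j - 4)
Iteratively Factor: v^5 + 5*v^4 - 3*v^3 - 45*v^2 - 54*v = (v + 3)*(v^4 + 2*v^3 - 9*v^2 - 18*v) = (v - 3)*(v + 3)*(v^3 + 5*v^2 + 6*v) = (v - 3)*(v + 2)*(v + 3)*(v^2 + 3*v) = (v - 3)*(v + 2)*(v + 3)^2*(v)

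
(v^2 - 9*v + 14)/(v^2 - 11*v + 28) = (v - 2)/(v - 4)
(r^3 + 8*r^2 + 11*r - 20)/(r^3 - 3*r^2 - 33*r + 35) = (r + 4)/(r - 7)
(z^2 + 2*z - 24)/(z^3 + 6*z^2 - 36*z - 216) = (z - 4)/(z^2 - 36)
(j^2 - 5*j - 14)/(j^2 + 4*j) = (j^2 - 5*j - 14)/(j*(j + 4))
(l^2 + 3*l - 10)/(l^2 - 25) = (l - 2)/(l - 5)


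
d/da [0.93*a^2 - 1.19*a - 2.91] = 1.86*a - 1.19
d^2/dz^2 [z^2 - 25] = 2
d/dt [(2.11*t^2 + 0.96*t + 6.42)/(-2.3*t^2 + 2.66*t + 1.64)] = (7.8206*t^2 + 36.4528*t - 15.5028)/(5.29*t^4 - 12.236*t^3 - 0.468399999999998*t^2 + 8.7248*t + 2.6896)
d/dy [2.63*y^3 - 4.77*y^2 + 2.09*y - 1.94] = 7.89*y^2 - 9.54*y + 2.09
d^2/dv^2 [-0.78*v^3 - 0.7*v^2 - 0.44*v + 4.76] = -4.68*v - 1.4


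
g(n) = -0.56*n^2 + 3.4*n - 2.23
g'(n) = 3.4 - 1.12*n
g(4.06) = 2.34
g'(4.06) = -1.15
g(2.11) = 2.45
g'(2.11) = 1.04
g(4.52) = 1.70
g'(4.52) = -1.66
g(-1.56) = -8.90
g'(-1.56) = 5.15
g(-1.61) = -9.16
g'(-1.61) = 5.20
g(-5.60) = -38.83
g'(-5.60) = 9.67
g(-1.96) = -11.05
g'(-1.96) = 5.60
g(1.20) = 1.04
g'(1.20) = 2.06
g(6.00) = -1.99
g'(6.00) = -3.32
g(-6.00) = -42.79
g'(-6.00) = 10.12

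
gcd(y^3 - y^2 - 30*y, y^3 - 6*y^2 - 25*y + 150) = y^2 - y - 30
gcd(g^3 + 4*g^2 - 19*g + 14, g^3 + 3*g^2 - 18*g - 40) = 1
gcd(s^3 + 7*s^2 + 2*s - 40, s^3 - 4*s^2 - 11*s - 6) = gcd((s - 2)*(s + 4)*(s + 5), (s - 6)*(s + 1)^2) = 1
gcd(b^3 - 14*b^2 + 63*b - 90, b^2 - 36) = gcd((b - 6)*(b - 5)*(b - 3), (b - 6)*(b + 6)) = b - 6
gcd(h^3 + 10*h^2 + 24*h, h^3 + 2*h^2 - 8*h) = h^2 + 4*h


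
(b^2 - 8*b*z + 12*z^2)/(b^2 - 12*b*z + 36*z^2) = (-b + 2*z)/(-b + 6*z)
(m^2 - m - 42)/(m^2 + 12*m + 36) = (m - 7)/(m + 6)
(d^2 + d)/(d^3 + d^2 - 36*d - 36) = d/(d^2 - 36)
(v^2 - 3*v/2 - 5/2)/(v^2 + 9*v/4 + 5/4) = 2*(2*v - 5)/(4*v + 5)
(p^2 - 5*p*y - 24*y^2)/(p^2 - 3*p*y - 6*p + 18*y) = (p^2 - 5*p*y - 24*y^2)/(p^2 - 3*p*y - 6*p + 18*y)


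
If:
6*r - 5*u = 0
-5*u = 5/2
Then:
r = -5/12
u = -1/2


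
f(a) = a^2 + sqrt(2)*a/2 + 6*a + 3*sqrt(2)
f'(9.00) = 24.71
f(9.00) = 145.61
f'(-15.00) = -23.29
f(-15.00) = 128.64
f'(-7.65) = -8.59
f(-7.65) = 11.46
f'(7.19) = 21.09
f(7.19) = 104.16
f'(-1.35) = 4.01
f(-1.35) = -2.99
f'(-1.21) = 4.29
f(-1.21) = -2.41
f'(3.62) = 13.95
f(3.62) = 41.63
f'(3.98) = 14.67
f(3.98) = 46.78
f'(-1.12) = 4.47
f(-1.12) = -2.01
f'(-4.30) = -1.89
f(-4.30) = -6.11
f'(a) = 2*a + sqrt(2)/2 + 6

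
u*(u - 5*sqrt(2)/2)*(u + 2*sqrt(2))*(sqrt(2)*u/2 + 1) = sqrt(2)*u^4/2 + u^3/2 - 11*sqrt(2)*u^2/2 - 10*u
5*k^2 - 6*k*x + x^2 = (-5*k + x)*(-k + x)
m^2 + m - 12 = (m - 3)*(m + 4)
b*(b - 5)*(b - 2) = b^3 - 7*b^2 + 10*b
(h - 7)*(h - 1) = h^2 - 8*h + 7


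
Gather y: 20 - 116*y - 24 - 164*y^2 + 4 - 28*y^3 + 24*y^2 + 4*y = -28*y^3 - 140*y^2 - 112*y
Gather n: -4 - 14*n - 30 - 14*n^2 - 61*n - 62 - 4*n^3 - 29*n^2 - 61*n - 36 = -4*n^3 - 43*n^2 - 136*n - 132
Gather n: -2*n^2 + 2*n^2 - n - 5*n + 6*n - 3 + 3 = 0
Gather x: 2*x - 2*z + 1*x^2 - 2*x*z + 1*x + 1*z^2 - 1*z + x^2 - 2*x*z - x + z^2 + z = 2*x^2 + x*(2 - 4*z) + 2*z^2 - 2*z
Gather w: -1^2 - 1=-2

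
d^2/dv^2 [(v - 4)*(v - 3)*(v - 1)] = 6*v - 16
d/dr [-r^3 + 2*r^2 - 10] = r*(4 - 3*r)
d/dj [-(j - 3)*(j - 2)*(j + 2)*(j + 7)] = -4*j^3 - 12*j^2 + 50*j + 16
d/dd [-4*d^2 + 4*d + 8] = 4 - 8*d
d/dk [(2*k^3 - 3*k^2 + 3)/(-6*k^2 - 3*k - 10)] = 3*(-4*k^4 - 4*k^3 - 17*k^2 + 32*k + 3)/(36*k^4 + 36*k^3 + 129*k^2 + 60*k + 100)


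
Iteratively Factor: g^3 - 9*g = (g - 3)*(g^2 + 3*g) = g*(g - 3)*(g + 3)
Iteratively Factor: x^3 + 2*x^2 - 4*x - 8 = (x - 2)*(x^2 + 4*x + 4) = (x - 2)*(x + 2)*(x + 2)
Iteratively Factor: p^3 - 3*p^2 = (p)*(p^2 - 3*p) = p*(p - 3)*(p)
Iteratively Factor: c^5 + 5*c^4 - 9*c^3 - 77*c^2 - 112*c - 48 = (c - 4)*(c^4 + 9*c^3 + 27*c^2 + 31*c + 12) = (c - 4)*(c + 4)*(c^3 + 5*c^2 + 7*c + 3) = (c - 4)*(c + 3)*(c + 4)*(c^2 + 2*c + 1) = (c - 4)*(c + 1)*(c + 3)*(c + 4)*(c + 1)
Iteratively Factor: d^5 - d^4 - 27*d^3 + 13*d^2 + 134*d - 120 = (d - 2)*(d^4 + d^3 - 25*d^2 - 37*d + 60) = (d - 2)*(d - 1)*(d^3 + 2*d^2 - 23*d - 60) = (d - 5)*(d - 2)*(d - 1)*(d^2 + 7*d + 12) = (d - 5)*(d - 2)*(d - 1)*(d + 4)*(d + 3)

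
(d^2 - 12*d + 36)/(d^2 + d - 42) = (d - 6)/(d + 7)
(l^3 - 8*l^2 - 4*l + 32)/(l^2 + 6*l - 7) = (l^3 - 8*l^2 - 4*l + 32)/(l^2 + 6*l - 7)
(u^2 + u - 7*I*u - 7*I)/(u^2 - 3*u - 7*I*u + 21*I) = (u + 1)/(u - 3)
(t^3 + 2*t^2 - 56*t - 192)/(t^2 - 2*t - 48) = t + 4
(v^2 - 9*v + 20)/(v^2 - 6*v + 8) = (v - 5)/(v - 2)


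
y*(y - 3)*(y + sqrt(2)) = y^3 - 3*y^2 + sqrt(2)*y^2 - 3*sqrt(2)*y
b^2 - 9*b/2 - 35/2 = (b - 7)*(b + 5/2)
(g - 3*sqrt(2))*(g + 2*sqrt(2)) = g^2 - sqrt(2)*g - 12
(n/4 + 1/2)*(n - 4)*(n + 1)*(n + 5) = n^4/4 + n^3 - 15*n^2/4 - 29*n/2 - 10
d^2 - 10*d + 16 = (d - 8)*(d - 2)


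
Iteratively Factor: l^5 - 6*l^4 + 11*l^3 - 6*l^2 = (l)*(l^4 - 6*l^3 + 11*l^2 - 6*l) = l*(l - 1)*(l^3 - 5*l^2 + 6*l) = l*(l - 3)*(l - 1)*(l^2 - 2*l) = l*(l - 3)*(l - 2)*(l - 1)*(l)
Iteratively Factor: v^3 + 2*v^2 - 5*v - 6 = (v - 2)*(v^2 + 4*v + 3) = (v - 2)*(v + 3)*(v + 1)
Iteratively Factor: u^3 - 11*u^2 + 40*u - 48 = (u - 4)*(u^2 - 7*u + 12) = (u - 4)*(u - 3)*(u - 4)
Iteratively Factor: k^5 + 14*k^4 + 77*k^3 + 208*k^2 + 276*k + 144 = (k + 2)*(k^4 + 12*k^3 + 53*k^2 + 102*k + 72) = (k + 2)*(k + 3)*(k^3 + 9*k^2 + 26*k + 24) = (k + 2)*(k + 3)^2*(k^2 + 6*k + 8) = (k + 2)*(k + 3)^2*(k + 4)*(k + 2)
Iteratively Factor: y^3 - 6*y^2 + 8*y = (y)*(y^2 - 6*y + 8) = y*(y - 2)*(y - 4)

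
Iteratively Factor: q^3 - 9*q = (q)*(q^2 - 9) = q*(q + 3)*(q - 3)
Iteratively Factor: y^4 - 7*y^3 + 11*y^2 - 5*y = (y - 1)*(y^3 - 6*y^2 + 5*y) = (y - 1)^2*(y^2 - 5*y) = (y - 5)*(y - 1)^2*(y)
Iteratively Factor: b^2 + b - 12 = (b - 3)*(b + 4)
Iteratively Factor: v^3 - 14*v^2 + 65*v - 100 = (v - 5)*(v^2 - 9*v + 20) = (v - 5)*(v - 4)*(v - 5)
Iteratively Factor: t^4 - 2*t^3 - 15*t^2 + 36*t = (t - 3)*(t^3 + t^2 - 12*t) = (t - 3)*(t + 4)*(t^2 - 3*t) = t*(t - 3)*(t + 4)*(t - 3)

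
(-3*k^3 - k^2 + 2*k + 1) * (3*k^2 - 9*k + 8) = -9*k^5 + 24*k^4 - 9*k^3 - 23*k^2 + 7*k + 8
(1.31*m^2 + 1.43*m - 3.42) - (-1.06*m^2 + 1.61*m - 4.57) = 2.37*m^2 - 0.18*m + 1.15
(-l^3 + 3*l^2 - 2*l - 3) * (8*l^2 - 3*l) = -8*l^5 + 27*l^4 - 25*l^3 - 18*l^2 + 9*l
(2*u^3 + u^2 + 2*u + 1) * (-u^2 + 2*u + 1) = -2*u^5 + 3*u^4 + 2*u^3 + 4*u^2 + 4*u + 1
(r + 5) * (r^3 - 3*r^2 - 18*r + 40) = r^4 + 2*r^3 - 33*r^2 - 50*r + 200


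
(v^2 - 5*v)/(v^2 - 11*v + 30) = v/(v - 6)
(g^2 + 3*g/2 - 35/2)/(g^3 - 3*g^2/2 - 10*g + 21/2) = (g + 5)/(g^2 + 2*g - 3)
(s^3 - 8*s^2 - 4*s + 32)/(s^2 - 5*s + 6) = (s^2 - 6*s - 16)/(s - 3)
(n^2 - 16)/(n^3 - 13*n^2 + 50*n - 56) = (n + 4)/(n^2 - 9*n + 14)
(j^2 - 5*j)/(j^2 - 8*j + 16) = j*(j - 5)/(j^2 - 8*j + 16)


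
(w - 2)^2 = w^2 - 4*w + 4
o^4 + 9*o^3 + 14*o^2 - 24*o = o*(o - 1)*(o + 4)*(o + 6)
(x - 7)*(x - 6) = x^2 - 13*x + 42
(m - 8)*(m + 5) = m^2 - 3*m - 40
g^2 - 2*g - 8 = (g - 4)*(g + 2)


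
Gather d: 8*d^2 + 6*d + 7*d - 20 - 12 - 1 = 8*d^2 + 13*d - 33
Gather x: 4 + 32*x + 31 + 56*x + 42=88*x + 77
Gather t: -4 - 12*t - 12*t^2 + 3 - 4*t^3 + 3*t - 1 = -4*t^3 - 12*t^2 - 9*t - 2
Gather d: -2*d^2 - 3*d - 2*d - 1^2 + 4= -2*d^2 - 5*d + 3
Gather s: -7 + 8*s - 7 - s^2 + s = -s^2 + 9*s - 14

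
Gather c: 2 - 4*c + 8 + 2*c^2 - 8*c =2*c^2 - 12*c + 10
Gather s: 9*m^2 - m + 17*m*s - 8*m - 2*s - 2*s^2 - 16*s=9*m^2 - 9*m - 2*s^2 + s*(17*m - 18)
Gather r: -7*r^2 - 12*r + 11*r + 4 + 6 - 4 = -7*r^2 - r + 6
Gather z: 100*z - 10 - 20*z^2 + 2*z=-20*z^2 + 102*z - 10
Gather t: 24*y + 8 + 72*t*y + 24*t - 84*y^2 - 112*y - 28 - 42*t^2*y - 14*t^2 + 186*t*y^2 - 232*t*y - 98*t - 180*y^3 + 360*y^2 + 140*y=t^2*(-42*y - 14) + t*(186*y^2 - 160*y - 74) - 180*y^3 + 276*y^2 + 52*y - 20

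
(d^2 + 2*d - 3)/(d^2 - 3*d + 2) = (d + 3)/(d - 2)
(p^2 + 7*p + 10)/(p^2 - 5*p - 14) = (p + 5)/(p - 7)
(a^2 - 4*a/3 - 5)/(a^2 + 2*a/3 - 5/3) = (a - 3)/(a - 1)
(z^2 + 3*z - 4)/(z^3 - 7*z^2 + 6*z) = (z + 4)/(z*(z - 6))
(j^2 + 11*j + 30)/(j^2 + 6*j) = (j + 5)/j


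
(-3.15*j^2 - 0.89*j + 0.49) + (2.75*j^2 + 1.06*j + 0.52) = -0.4*j^2 + 0.17*j + 1.01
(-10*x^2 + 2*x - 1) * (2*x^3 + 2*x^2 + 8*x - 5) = -20*x^5 - 16*x^4 - 78*x^3 + 64*x^2 - 18*x + 5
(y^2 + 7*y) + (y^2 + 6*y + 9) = 2*y^2 + 13*y + 9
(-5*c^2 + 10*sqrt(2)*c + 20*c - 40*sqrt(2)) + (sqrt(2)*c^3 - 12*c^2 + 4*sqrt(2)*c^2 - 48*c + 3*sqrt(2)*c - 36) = sqrt(2)*c^3 - 17*c^2 + 4*sqrt(2)*c^2 - 28*c + 13*sqrt(2)*c - 40*sqrt(2) - 36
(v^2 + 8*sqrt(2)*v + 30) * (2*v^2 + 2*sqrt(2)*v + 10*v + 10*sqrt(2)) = 2*v^4 + 10*v^3 + 18*sqrt(2)*v^3 + 92*v^2 + 90*sqrt(2)*v^2 + 60*sqrt(2)*v + 460*v + 300*sqrt(2)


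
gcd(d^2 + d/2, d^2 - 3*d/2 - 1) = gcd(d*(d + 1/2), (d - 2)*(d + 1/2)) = d + 1/2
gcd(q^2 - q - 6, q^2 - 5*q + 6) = q - 3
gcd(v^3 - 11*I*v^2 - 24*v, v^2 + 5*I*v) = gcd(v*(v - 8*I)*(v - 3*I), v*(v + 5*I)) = v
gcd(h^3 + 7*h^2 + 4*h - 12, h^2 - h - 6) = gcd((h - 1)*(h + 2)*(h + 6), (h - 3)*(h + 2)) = h + 2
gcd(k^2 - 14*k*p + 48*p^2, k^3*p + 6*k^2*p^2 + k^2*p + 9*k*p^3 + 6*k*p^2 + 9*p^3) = 1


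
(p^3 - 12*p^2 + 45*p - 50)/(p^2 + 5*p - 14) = (p^2 - 10*p + 25)/(p + 7)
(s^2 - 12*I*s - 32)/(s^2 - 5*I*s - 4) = (s - 8*I)/(s - I)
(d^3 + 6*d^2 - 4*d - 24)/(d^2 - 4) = d + 6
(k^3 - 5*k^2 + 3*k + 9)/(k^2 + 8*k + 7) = (k^2 - 6*k + 9)/(k + 7)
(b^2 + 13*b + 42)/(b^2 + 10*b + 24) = (b + 7)/(b + 4)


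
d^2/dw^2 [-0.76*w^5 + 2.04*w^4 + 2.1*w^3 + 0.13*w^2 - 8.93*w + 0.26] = -15.2*w^3 + 24.48*w^2 + 12.6*w + 0.26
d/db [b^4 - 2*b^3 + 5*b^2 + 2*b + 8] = 4*b^3 - 6*b^2 + 10*b + 2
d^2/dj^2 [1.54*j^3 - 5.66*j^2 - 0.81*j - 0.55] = 9.24*j - 11.32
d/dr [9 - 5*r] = -5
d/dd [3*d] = 3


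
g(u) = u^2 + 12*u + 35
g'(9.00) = 30.00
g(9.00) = 224.00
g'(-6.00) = 0.00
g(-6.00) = -1.00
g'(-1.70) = 8.60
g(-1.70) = 17.49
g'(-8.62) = -5.24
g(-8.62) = 5.86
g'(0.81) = 13.62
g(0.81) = 45.38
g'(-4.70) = 2.60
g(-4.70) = 0.69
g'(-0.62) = 10.76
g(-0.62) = 27.94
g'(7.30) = 26.60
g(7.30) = 175.89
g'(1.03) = 14.06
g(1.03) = 48.42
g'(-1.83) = 8.34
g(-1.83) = 16.39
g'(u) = 2*u + 12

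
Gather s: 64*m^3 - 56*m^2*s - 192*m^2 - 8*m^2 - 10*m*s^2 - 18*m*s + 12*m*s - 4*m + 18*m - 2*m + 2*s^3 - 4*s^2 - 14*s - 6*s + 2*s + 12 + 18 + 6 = 64*m^3 - 200*m^2 + 12*m + 2*s^3 + s^2*(-10*m - 4) + s*(-56*m^2 - 6*m - 18) + 36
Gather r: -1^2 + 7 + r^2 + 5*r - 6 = r^2 + 5*r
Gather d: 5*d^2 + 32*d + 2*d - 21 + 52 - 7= 5*d^2 + 34*d + 24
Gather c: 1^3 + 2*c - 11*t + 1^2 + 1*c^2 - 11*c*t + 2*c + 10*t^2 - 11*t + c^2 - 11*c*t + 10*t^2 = 2*c^2 + c*(4 - 22*t) + 20*t^2 - 22*t + 2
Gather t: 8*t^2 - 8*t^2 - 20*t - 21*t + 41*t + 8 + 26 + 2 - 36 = 0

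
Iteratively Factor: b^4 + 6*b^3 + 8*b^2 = (b)*(b^3 + 6*b^2 + 8*b) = b^2*(b^2 + 6*b + 8) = b^2*(b + 4)*(b + 2)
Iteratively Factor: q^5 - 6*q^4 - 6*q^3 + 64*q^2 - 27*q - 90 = (q - 3)*(q^4 - 3*q^3 - 15*q^2 + 19*q + 30) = (q - 5)*(q - 3)*(q^3 + 2*q^2 - 5*q - 6) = (q - 5)*(q - 3)*(q + 1)*(q^2 + q - 6) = (q - 5)*(q - 3)*(q + 1)*(q + 3)*(q - 2)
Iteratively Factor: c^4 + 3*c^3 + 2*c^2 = (c)*(c^3 + 3*c^2 + 2*c) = c*(c + 1)*(c^2 + 2*c) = c^2*(c + 1)*(c + 2)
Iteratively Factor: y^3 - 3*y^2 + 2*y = (y)*(y^2 - 3*y + 2) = y*(y - 1)*(y - 2)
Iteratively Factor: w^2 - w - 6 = (w + 2)*(w - 3)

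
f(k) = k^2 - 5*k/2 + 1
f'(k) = 2*k - 5/2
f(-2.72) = 15.20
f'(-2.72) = -7.94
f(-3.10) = 18.36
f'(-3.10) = -8.70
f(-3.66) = 23.55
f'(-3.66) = -9.82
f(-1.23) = 5.59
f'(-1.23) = -4.96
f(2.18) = 0.30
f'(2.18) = 1.86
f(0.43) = 0.11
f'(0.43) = -1.64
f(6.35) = 25.45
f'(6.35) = 10.20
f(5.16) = 14.73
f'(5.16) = 7.82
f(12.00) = 115.00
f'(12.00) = 21.50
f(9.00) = 59.50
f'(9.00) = 15.50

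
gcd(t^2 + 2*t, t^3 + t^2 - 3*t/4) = t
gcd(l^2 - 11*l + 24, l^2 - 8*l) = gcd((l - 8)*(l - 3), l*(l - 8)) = l - 8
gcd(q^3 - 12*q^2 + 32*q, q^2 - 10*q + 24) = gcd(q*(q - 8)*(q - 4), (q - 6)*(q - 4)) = q - 4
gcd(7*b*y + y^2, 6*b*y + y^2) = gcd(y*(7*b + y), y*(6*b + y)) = y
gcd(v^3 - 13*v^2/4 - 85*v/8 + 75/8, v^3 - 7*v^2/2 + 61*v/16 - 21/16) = v - 3/4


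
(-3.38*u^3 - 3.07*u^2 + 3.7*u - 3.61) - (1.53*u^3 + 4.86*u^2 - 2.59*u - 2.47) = -4.91*u^3 - 7.93*u^2 + 6.29*u - 1.14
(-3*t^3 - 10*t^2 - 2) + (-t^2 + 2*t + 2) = -3*t^3 - 11*t^2 + 2*t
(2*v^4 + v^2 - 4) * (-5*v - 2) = -10*v^5 - 4*v^4 - 5*v^3 - 2*v^2 + 20*v + 8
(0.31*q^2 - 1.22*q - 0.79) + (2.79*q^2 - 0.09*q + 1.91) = 3.1*q^2 - 1.31*q + 1.12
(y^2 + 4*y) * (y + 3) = y^3 + 7*y^2 + 12*y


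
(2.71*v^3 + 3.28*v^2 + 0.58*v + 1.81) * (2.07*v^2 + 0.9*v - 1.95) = 5.6097*v^5 + 9.2286*v^4 - 1.1319*v^3 - 2.1273*v^2 + 0.498*v - 3.5295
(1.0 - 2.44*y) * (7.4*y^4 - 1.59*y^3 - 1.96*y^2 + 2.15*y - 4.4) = -18.056*y^5 + 11.2796*y^4 + 3.1924*y^3 - 7.206*y^2 + 12.886*y - 4.4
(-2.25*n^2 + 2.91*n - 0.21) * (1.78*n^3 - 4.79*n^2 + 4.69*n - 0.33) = -4.005*n^5 + 15.9573*n^4 - 24.8652*n^3 + 15.3963*n^2 - 1.9452*n + 0.0693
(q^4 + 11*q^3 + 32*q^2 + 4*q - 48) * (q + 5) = q^5 + 16*q^4 + 87*q^3 + 164*q^2 - 28*q - 240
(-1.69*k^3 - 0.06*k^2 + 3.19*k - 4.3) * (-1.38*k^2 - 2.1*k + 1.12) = 2.3322*k^5 + 3.6318*k^4 - 6.169*k^3 - 0.8322*k^2 + 12.6028*k - 4.816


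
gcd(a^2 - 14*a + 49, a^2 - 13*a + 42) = a - 7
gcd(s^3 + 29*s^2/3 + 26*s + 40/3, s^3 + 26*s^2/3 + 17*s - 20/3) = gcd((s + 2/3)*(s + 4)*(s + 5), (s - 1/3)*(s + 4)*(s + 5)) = s^2 + 9*s + 20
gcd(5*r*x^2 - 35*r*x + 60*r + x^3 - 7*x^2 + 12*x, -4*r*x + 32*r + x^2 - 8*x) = 1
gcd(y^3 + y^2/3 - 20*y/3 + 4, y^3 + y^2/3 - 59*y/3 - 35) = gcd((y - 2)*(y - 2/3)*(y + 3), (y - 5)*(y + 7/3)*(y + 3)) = y + 3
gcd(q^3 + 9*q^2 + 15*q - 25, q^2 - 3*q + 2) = q - 1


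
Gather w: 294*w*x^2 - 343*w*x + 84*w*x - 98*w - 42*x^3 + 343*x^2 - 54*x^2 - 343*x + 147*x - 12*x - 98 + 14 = w*(294*x^2 - 259*x - 98) - 42*x^3 + 289*x^2 - 208*x - 84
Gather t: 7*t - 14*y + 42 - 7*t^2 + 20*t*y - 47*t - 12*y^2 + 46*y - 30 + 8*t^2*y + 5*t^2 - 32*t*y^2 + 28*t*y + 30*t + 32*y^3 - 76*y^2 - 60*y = t^2*(8*y - 2) + t*(-32*y^2 + 48*y - 10) + 32*y^3 - 88*y^2 - 28*y + 12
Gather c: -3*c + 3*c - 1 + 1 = 0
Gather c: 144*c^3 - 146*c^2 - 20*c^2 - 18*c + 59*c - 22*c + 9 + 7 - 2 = 144*c^3 - 166*c^2 + 19*c + 14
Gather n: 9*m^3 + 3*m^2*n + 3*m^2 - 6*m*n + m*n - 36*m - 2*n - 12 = 9*m^3 + 3*m^2 - 36*m + n*(3*m^2 - 5*m - 2) - 12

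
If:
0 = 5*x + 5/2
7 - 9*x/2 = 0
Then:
No Solution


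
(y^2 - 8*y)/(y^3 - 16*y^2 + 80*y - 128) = y/(y^2 - 8*y + 16)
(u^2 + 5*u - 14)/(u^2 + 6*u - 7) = (u - 2)/(u - 1)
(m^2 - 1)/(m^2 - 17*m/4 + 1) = 4*(m^2 - 1)/(4*m^2 - 17*m + 4)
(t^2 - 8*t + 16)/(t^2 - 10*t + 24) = (t - 4)/(t - 6)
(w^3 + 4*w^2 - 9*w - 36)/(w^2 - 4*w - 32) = (w^2 - 9)/(w - 8)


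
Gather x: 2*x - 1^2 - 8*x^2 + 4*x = -8*x^2 + 6*x - 1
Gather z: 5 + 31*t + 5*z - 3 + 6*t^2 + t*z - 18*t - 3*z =6*t^2 + 13*t + z*(t + 2) + 2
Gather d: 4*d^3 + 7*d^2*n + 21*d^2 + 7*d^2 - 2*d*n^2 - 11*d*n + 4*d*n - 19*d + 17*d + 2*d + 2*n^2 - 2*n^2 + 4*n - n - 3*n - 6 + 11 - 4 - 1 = 4*d^3 + d^2*(7*n + 28) + d*(-2*n^2 - 7*n)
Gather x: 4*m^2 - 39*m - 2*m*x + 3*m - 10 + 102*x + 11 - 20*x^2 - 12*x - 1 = 4*m^2 - 36*m - 20*x^2 + x*(90 - 2*m)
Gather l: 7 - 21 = -14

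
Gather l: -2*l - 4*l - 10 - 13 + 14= -6*l - 9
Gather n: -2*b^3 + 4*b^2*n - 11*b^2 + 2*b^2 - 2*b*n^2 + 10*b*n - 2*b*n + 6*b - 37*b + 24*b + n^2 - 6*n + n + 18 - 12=-2*b^3 - 9*b^2 - 7*b + n^2*(1 - 2*b) + n*(4*b^2 + 8*b - 5) + 6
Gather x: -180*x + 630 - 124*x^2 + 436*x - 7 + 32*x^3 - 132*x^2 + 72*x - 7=32*x^3 - 256*x^2 + 328*x + 616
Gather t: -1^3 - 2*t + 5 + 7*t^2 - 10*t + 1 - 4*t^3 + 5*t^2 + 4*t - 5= -4*t^3 + 12*t^2 - 8*t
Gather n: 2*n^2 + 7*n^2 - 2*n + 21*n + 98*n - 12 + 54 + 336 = 9*n^2 + 117*n + 378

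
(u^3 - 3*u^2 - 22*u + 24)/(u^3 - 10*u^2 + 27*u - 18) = (u + 4)/(u - 3)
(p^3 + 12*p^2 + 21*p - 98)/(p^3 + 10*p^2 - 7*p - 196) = (p - 2)/(p - 4)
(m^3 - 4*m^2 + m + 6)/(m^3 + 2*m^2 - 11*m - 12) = (m - 2)/(m + 4)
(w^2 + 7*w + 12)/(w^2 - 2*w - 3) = (w^2 + 7*w + 12)/(w^2 - 2*w - 3)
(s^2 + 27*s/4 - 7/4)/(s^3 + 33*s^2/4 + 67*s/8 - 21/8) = 2/(2*s + 3)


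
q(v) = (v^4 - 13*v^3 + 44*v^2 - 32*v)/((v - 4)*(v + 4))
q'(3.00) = -2.10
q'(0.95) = -1.31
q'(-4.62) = 602.11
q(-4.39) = 751.73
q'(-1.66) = 27.51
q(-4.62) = 528.50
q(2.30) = -2.71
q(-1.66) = -18.23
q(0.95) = 0.07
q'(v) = (4*v^3 - 39*v^2 + 88*v - 32)/((v - 4)*(v + 4)) - (v^4 - 13*v^3 + 44*v^2 - 32*v)/((v - 4)*(v + 4)^2) - (v^4 - 13*v^3 + 44*v^2 - 32*v)/((v - 4)^2*(v + 4))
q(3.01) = -4.31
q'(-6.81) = 3.77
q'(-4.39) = 1556.13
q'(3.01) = -2.10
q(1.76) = -1.45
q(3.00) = -4.29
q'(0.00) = 2.00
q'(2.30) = -2.35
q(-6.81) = 280.32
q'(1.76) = -2.25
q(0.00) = 0.00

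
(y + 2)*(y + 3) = y^2 + 5*y + 6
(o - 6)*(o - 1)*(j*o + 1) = j*o^3 - 7*j*o^2 + 6*j*o + o^2 - 7*o + 6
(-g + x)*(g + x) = -g^2 + x^2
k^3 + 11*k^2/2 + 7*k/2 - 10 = (k - 1)*(k + 5/2)*(k + 4)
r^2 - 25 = (r - 5)*(r + 5)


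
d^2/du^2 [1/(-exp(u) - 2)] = (2 - exp(u))*exp(u)/(exp(u) + 2)^3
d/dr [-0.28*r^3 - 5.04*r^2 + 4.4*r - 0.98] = -0.84*r^2 - 10.08*r + 4.4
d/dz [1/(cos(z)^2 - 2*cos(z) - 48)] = 2*(cos(z) - 1)*sin(z)/(sin(z)^2 + 2*cos(z) + 47)^2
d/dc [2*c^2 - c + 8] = 4*c - 1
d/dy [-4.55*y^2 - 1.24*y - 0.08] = -9.1*y - 1.24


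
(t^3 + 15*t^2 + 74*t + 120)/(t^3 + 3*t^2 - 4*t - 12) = (t^3 + 15*t^2 + 74*t + 120)/(t^3 + 3*t^2 - 4*t - 12)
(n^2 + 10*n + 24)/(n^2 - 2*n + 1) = (n^2 + 10*n + 24)/(n^2 - 2*n + 1)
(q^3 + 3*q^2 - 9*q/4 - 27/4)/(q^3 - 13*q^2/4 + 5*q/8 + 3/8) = 2*(4*q^3 + 12*q^2 - 9*q - 27)/(8*q^3 - 26*q^2 + 5*q + 3)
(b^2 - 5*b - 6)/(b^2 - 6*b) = (b + 1)/b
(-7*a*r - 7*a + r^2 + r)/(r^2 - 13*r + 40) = (-7*a*r - 7*a + r^2 + r)/(r^2 - 13*r + 40)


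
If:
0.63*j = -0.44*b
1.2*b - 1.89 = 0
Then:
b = 1.58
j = -1.10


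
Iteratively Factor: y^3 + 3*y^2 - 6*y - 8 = (y - 2)*(y^2 + 5*y + 4) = (y - 2)*(y + 1)*(y + 4)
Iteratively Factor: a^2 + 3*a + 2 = (a + 2)*(a + 1)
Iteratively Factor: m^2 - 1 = (m + 1)*(m - 1)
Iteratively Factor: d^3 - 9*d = (d - 3)*(d^2 + 3*d) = d*(d - 3)*(d + 3)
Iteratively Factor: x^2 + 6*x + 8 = (x + 4)*(x + 2)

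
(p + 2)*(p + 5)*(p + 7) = p^3 + 14*p^2 + 59*p + 70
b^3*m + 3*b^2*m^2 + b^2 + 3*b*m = b*(b + 3*m)*(b*m + 1)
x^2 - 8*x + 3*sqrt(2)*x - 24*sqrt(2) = (x - 8)*(x + 3*sqrt(2))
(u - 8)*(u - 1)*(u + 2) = u^3 - 7*u^2 - 10*u + 16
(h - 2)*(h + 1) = h^2 - h - 2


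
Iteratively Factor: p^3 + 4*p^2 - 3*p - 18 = (p + 3)*(p^2 + p - 6) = (p - 2)*(p + 3)*(p + 3)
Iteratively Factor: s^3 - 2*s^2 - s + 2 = (s - 1)*(s^2 - s - 2) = (s - 1)*(s + 1)*(s - 2)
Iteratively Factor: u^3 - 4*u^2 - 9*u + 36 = (u + 3)*(u^2 - 7*u + 12) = (u - 4)*(u + 3)*(u - 3)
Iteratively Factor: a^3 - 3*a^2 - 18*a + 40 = (a - 2)*(a^2 - a - 20) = (a - 5)*(a - 2)*(a + 4)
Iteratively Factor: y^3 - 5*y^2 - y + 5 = (y - 5)*(y^2 - 1) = (y - 5)*(y - 1)*(y + 1)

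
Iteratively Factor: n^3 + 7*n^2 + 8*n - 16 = (n + 4)*(n^2 + 3*n - 4) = (n + 4)^2*(n - 1)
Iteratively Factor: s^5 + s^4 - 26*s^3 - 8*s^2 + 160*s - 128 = (s - 2)*(s^4 + 3*s^3 - 20*s^2 - 48*s + 64) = (s - 2)*(s + 4)*(s^3 - s^2 - 16*s + 16) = (s - 4)*(s - 2)*(s + 4)*(s^2 + 3*s - 4) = (s - 4)*(s - 2)*(s - 1)*(s + 4)*(s + 4)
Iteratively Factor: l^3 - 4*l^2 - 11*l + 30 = (l - 5)*(l^2 + l - 6) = (l - 5)*(l - 2)*(l + 3)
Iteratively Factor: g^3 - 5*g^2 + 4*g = (g - 1)*(g^2 - 4*g) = g*(g - 1)*(g - 4)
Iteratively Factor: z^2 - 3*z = (z - 3)*(z)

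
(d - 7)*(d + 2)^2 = d^3 - 3*d^2 - 24*d - 28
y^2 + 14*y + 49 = (y + 7)^2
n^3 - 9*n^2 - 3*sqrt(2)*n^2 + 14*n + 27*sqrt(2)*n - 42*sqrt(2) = (n - 7)*(n - 2)*(n - 3*sqrt(2))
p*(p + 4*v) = p^2 + 4*p*v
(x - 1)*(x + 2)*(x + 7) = x^3 + 8*x^2 + 5*x - 14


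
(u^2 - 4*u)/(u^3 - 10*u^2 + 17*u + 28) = u/(u^2 - 6*u - 7)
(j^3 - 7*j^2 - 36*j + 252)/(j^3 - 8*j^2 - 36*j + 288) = (j - 7)/(j - 8)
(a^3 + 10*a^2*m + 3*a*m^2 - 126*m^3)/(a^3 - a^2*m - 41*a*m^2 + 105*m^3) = (a + 6*m)/(a - 5*m)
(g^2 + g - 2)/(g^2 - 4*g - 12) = (g - 1)/(g - 6)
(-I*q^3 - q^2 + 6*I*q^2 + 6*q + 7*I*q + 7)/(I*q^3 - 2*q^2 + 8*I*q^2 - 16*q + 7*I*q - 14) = (-q^2 + q*(7 + I) - 7*I)/(q^2 + q*(7 + 2*I) + 14*I)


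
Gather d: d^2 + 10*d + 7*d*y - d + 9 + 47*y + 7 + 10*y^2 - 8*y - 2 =d^2 + d*(7*y + 9) + 10*y^2 + 39*y + 14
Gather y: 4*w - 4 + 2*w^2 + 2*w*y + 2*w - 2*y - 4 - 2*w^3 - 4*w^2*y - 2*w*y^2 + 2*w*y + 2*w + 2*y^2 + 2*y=-2*w^3 + 2*w^2 + 8*w + y^2*(2 - 2*w) + y*(-4*w^2 + 4*w) - 8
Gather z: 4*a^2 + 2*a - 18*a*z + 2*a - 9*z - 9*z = 4*a^2 + 4*a + z*(-18*a - 18)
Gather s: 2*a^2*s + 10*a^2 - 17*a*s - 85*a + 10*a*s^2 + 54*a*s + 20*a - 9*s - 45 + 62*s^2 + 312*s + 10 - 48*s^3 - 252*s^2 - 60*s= 10*a^2 - 65*a - 48*s^3 + s^2*(10*a - 190) + s*(2*a^2 + 37*a + 243) - 35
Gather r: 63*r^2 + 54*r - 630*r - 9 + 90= 63*r^2 - 576*r + 81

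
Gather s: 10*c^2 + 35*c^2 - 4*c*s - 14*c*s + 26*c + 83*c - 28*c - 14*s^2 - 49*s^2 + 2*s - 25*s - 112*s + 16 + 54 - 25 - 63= 45*c^2 + 81*c - 63*s^2 + s*(-18*c - 135) - 18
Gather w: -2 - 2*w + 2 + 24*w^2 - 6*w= 24*w^2 - 8*w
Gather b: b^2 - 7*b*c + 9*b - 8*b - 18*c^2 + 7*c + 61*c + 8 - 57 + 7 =b^2 + b*(1 - 7*c) - 18*c^2 + 68*c - 42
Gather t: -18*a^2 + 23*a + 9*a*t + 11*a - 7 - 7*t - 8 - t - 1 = -18*a^2 + 34*a + t*(9*a - 8) - 16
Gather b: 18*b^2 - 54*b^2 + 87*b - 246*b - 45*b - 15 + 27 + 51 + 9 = -36*b^2 - 204*b + 72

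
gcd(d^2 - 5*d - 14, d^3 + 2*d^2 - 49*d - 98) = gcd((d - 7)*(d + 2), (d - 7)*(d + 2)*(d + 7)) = d^2 - 5*d - 14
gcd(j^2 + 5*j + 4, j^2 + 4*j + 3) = j + 1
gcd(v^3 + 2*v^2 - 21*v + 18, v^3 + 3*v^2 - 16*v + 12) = v^2 + 5*v - 6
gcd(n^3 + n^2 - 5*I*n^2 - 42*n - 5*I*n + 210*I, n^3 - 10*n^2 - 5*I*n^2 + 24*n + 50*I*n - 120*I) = n^2 + n*(-6 - 5*I) + 30*I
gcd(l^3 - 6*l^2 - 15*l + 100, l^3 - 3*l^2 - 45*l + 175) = l^2 - 10*l + 25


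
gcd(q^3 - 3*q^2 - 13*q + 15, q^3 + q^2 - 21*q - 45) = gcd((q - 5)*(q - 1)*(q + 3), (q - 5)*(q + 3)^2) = q^2 - 2*q - 15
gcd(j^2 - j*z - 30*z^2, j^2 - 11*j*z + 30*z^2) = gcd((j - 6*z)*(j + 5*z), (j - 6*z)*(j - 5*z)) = -j + 6*z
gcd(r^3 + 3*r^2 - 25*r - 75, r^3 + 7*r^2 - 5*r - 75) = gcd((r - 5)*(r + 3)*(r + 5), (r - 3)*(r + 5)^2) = r + 5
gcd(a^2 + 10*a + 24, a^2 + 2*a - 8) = a + 4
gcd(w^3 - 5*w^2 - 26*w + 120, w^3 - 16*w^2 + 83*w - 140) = w - 4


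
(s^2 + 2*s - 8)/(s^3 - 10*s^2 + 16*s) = (s + 4)/(s*(s - 8))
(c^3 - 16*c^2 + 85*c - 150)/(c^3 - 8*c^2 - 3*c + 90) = (c - 5)/(c + 3)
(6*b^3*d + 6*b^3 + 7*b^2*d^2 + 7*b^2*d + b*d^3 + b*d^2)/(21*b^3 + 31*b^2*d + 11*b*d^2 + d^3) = b*(6*b*d + 6*b + d^2 + d)/(21*b^2 + 10*b*d + d^2)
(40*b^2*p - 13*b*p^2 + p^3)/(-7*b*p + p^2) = (-40*b^2 + 13*b*p - p^2)/(7*b - p)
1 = 1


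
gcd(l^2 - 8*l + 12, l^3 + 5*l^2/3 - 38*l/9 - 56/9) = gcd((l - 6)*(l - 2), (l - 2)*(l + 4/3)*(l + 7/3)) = l - 2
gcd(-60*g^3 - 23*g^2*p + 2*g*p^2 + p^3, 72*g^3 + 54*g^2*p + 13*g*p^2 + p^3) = 12*g^2 + 7*g*p + p^2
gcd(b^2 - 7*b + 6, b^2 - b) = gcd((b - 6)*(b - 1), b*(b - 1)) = b - 1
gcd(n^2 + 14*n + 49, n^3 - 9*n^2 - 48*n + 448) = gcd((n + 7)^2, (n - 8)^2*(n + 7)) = n + 7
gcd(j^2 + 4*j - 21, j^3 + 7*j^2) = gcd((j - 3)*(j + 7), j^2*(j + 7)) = j + 7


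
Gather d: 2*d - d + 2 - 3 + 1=d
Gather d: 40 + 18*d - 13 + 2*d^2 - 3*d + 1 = 2*d^2 + 15*d + 28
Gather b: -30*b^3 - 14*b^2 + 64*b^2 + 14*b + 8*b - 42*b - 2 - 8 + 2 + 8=-30*b^3 + 50*b^2 - 20*b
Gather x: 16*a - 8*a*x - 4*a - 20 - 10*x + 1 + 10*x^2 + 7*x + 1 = 12*a + 10*x^2 + x*(-8*a - 3) - 18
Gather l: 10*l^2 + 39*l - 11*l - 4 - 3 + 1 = 10*l^2 + 28*l - 6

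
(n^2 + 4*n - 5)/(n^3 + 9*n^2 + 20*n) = (n - 1)/(n*(n + 4))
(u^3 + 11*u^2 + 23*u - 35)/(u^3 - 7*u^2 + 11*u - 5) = (u^2 + 12*u + 35)/(u^2 - 6*u + 5)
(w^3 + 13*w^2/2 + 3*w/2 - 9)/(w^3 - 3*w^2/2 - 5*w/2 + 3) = (w + 6)/(w - 2)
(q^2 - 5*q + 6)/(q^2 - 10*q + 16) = (q - 3)/(q - 8)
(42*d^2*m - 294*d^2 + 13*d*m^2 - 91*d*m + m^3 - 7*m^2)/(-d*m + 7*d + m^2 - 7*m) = (-42*d^2 - 13*d*m - m^2)/(d - m)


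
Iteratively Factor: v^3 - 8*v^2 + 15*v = (v)*(v^2 - 8*v + 15) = v*(v - 5)*(v - 3)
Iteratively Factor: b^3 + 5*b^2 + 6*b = (b)*(b^2 + 5*b + 6) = b*(b + 3)*(b + 2)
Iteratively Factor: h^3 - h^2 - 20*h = (h - 5)*(h^2 + 4*h) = h*(h - 5)*(h + 4)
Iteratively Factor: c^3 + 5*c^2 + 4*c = (c)*(c^2 + 5*c + 4) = c*(c + 1)*(c + 4)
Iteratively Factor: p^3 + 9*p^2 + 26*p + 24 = (p + 4)*(p^2 + 5*p + 6) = (p + 3)*(p + 4)*(p + 2)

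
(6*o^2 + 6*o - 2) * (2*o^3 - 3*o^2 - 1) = 12*o^5 - 6*o^4 - 22*o^3 - 6*o + 2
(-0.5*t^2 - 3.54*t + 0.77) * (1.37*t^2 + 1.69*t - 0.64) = -0.685*t^4 - 5.6948*t^3 - 4.6077*t^2 + 3.5669*t - 0.4928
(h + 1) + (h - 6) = 2*h - 5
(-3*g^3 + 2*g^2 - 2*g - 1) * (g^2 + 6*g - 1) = -3*g^5 - 16*g^4 + 13*g^3 - 15*g^2 - 4*g + 1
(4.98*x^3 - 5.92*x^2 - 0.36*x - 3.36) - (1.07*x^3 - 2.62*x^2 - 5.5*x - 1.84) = 3.91*x^3 - 3.3*x^2 + 5.14*x - 1.52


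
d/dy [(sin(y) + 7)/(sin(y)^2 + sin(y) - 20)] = (-14*sin(y) + cos(y)^2 - 28)*cos(y)/(sin(y)^2 + sin(y) - 20)^2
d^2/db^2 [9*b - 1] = 0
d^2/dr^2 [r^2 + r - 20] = 2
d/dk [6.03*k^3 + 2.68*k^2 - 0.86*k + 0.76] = 18.09*k^2 + 5.36*k - 0.86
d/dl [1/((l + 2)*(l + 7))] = (-2*l - 9)/(l^4 + 18*l^3 + 109*l^2 + 252*l + 196)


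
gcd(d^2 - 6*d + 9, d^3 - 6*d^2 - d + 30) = d - 3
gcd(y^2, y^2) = y^2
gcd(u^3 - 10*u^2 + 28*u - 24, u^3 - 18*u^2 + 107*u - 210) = u - 6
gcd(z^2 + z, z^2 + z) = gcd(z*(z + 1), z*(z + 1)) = z^2 + z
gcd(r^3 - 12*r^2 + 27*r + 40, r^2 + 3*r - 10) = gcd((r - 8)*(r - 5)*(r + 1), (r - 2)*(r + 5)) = 1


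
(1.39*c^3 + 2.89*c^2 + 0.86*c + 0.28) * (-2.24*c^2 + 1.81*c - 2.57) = -3.1136*c^5 - 3.9577*c^4 - 0.267799999999999*c^3 - 6.4979*c^2 - 1.7034*c - 0.7196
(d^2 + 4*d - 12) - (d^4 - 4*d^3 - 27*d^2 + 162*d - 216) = -d^4 + 4*d^3 + 28*d^2 - 158*d + 204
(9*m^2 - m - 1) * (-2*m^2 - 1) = -18*m^4 + 2*m^3 - 7*m^2 + m + 1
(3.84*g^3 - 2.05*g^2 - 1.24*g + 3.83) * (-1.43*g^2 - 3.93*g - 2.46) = -5.4912*g^5 - 12.1597*g^4 + 0.383300000000001*g^3 + 4.4393*g^2 - 12.0015*g - 9.4218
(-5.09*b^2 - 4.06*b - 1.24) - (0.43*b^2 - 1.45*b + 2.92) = -5.52*b^2 - 2.61*b - 4.16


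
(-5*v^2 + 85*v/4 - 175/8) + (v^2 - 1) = -4*v^2 + 85*v/4 - 183/8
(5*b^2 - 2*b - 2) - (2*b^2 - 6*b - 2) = 3*b^2 + 4*b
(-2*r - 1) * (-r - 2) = 2*r^2 + 5*r + 2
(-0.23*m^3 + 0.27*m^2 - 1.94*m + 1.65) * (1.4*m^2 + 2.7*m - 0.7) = -0.322*m^5 - 0.243*m^4 - 1.826*m^3 - 3.117*m^2 + 5.813*m - 1.155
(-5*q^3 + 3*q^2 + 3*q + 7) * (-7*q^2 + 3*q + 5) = 35*q^5 - 36*q^4 - 37*q^3 - 25*q^2 + 36*q + 35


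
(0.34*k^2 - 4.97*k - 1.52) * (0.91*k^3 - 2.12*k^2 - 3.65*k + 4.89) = 0.3094*k^5 - 5.2435*k^4 + 7.9122*k^3 + 23.0255*k^2 - 18.7553*k - 7.4328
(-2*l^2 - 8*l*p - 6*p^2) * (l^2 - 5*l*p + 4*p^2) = -2*l^4 + 2*l^3*p + 26*l^2*p^2 - 2*l*p^3 - 24*p^4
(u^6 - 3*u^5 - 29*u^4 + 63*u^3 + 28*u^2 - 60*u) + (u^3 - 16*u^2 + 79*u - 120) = u^6 - 3*u^5 - 29*u^4 + 64*u^3 + 12*u^2 + 19*u - 120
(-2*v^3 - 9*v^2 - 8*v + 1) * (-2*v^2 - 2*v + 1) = 4*v^5 + 22*v^4 + 32*v^3 + 5*v^2 - 10*v + 1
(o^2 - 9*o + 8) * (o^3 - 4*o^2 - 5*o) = o^5 - 13*o^4 + 39*o^3 + 13*o^2 - 40*o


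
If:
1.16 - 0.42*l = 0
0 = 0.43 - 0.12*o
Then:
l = 2.76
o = 3.58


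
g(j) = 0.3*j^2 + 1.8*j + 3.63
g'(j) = 0.6*j + 1.8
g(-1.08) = 2.04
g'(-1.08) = 1.15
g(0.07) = 3.76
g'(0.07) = 1.84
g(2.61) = 10.37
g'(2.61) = 3.37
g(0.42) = 4.44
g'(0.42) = 2.05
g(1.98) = 8.37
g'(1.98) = 2.99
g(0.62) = 4.86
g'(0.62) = 2.17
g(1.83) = 7.93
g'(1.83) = 2.90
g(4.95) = 19.89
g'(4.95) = 4.77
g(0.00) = 3.63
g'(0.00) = 1.80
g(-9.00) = 11.73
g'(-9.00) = -3.60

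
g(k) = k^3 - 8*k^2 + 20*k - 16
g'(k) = 3*k^2 - 16*k + 20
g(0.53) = -7.50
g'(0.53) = 12.36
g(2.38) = -0.23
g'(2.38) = -1.09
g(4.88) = 7.30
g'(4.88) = 13.36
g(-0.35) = -24.02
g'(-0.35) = 25.97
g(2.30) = -0.15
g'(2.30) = -0.93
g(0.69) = -5.68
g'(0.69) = 10.39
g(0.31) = -10.54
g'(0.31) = 15.33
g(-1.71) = -78.59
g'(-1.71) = 56.13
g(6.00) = 32.00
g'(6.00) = 32.00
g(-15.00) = -5491.00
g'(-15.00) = 935.00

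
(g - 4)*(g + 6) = g^2 + 2*g - 24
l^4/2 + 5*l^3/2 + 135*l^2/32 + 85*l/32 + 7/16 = (l/2 + 1)*(l + 1/4)*(l + 1)*(l + 7/4)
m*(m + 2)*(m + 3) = m^3 + 5*m^2 + 6*m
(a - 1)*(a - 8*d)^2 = a^3 - 16*a^2*d - a^2 + 64*a*d^2 + 16*a*d - 64*d^2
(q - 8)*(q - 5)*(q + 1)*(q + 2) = q^4 - 10*q^3 + 3*q^2 + 94*q + 80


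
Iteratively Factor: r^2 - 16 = (r - 4)*(r + 4)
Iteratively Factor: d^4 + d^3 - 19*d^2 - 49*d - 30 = (d - 5)*(d^3 + 6*d^2 + 11*d + 6) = (d - 5)*(d + 3)*(d^2 + 3*d + 2) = (d - 5)*(d + 1)*(d + 3)*(d + 2)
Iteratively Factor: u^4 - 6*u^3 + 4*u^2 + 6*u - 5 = (u + 1)*(u^3 - 7*u^2 + 11*u - 5) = (u - 1)*(u + 1)*(u^2 - 6*u + 5) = (u - 5)*(u - 1)*(u + 1)*(u - 1)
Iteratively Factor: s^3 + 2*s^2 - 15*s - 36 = (s + 3)*(s^2 - s - 12) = (s - 4)*(s + 3)*(s + 3)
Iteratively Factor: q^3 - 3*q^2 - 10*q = (q - 5)*(q^2 + 2*q) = (q - 5)*(q + 2)*(q)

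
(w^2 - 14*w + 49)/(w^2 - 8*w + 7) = (w - 7)/(w - 1)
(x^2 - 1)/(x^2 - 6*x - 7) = (x - 1)/(x - 7)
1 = 1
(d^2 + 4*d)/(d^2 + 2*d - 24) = d*(d + 4)/(d^2 + 2*d - 24)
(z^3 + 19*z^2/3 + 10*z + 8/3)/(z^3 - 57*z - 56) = (3*z^3 + 19*z^2 + 30*z + 8)/(3*(z^3 - 57*z - 56))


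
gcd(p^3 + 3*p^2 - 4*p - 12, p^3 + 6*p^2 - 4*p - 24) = p^2 - 4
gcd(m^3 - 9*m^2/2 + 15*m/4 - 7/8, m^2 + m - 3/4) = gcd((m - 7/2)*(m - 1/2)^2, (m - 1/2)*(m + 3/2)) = m - 1/2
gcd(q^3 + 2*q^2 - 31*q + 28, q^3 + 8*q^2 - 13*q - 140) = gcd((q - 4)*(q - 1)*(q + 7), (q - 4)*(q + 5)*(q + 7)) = q^2 + 3*q - 28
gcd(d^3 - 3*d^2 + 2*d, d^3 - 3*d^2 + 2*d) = d^3 - 3*d^2 + 2*d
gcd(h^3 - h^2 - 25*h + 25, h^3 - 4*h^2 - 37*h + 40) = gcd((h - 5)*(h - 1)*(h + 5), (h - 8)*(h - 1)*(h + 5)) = h^2 + 4*h - 5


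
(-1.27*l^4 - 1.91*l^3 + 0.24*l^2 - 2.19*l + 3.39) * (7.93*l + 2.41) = -10.0711*l^5 - 18.207*l^4 - 2.6999*l^3 - 16.7883*l^2 + 21.6048*l + 8.1699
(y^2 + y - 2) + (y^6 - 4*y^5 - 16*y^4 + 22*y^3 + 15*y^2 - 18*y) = y^6 - 4*y^5 - 16*y^4 + 22*y^3 + 16*y^2 - 17*y - 2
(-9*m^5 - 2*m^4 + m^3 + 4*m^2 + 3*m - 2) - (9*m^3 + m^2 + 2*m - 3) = -9*m^5 - 2*m^4 - 8*m^3 + 3*m^2 + m + 1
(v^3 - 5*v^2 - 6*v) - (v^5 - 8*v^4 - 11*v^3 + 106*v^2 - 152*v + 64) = -v^5 + 8*v^4 + 12*v^3 - 111*v^2 + 146*v - 64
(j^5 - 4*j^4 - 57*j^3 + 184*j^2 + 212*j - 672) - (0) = j^5 - 4*j^4 - 57*j^3 + 184*j^2 + 212*j - 672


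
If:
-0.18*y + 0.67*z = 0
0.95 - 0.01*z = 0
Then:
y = 353.61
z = 95.00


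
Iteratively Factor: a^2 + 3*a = (a)*(a + 3)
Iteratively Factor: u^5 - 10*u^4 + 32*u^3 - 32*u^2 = (u - 4)*(u^4 - 6*u^3 + 8*u^2) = (u - 4)*(u - 2)*(u^3 - 4*u^2) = (u - 4)^2*(u - 2)*(u^2) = u*(u - 4)^2*(u - 2)*(u)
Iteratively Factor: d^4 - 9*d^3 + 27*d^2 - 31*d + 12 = (d - 4)*(d^3 - 5*d^2 + 7*d - 3) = (d - 4)*(d - 1)*(d^2 - 4*d + 3) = (d - 4)*(d - 3)*(d - 1)*(d - 1)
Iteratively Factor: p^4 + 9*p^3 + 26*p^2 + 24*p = (p + 2)*(p^3 + 7*p^2 + 12*p) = (p + 2)*(p + 4)*(p^2 + 3*p) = (p + 2)*(p + 3)*(p + 4)*(p)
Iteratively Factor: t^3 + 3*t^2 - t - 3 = (t + 3)*(t^2 - 1) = (t - 1)*(t + 3)*(t + 1)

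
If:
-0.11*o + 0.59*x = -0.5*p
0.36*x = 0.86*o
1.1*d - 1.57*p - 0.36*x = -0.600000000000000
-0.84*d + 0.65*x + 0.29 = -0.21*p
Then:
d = 0.09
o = -0.22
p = 0.56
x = -0.52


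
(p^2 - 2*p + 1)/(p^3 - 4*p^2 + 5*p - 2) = 1/(p - 2)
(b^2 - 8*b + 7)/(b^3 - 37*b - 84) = (b - 1)/(b^2 + 7*b + 12)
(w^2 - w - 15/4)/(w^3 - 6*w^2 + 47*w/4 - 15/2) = (2*w + 3)/(2*w^2 - 7*w + 6)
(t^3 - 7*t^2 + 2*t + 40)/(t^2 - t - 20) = (t^2 - 2*t - 8)/(t + 4)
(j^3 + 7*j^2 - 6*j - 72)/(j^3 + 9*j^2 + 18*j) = (j^2 + j - 12)/(j*(j + 3))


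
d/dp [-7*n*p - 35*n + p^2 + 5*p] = -7*n + 2*p + 5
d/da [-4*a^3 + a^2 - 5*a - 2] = -12*a^2 + 2*a - 5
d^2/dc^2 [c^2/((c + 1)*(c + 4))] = 2*(-5*c^3 - 12*c^2 + 16)/(c^6 + 15*c^5 + 87*c^4 + 245*c^3 + 348*c^2 + 240*c + 64)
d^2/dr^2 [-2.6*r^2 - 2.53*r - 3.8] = -5.20000000000000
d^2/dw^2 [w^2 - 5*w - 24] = 2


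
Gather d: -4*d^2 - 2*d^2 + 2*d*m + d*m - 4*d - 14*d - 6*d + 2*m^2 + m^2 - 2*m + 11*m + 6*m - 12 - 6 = -6*d^2 + d*(3*m - 24) + 3*m^2 + 15*m - 18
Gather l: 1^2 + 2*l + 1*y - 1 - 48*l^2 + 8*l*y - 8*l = -48*l^2 + l*(8*y - 6) + y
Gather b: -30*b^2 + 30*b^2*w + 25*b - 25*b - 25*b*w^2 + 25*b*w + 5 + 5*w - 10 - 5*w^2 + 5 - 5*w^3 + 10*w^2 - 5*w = b^2*(30*w - 30) + b*(-25*w^2 + 25*w) - 5*w^3 + 5*w^2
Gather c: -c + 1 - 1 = -c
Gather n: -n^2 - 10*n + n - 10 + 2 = -n^2 - 9*n - 8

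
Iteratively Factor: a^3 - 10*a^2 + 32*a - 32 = (a - 4)*(a^2 - 6*a + 8) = (a - 4)^2*(a - 2)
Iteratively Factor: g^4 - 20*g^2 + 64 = (g - 2)*(g^3 + 2*g^2 - 16*g - 32) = (g - 4)*(g - 2)*(g^2 + 6*g + 8) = (g - 4)*(g - 2)*(g + 2)*(g + 4)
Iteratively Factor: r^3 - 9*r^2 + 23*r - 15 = (r - 3)*(r^2 - 6*r + 5) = (r - 3)*(r - 1)*(r - 5)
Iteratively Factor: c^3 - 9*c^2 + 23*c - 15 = (c - 5)*(c^2 - 4*c + 3) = (c - 5)*(c - 3)*(c - 1)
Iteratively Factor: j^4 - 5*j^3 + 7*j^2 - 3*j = (j)*(j^3 - 5*j^2 + 7*j - 3) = j*(j - 1)*(j^2 - 4*j + 3) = j*(j - 1)^2*(j - 3)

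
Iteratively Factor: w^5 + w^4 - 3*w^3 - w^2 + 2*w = (w - 1)*(w^4 + 2*w^3 - w^2 - 2*w) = (w - 1)^2*(w^3 + 3*w^2 + 2*w) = (w - 1)^2*(w + 1)*(w^2 + 2*w) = (w - 1)^2*(w + 1)*(w + 2)*(w)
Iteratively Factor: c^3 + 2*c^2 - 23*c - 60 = (c + 4)*(c^2 - 2*c - 15) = (c - 5)*(c + 4)*(c + 3)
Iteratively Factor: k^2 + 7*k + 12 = (k + 3)*(k + 4)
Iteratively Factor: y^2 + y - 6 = (y + 3)*(y - 2)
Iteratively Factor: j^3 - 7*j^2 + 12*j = (j - 3)*(j^2 - 4*j) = j*(j - 3)*(j - 4)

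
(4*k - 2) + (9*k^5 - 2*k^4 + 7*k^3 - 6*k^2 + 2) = 9*k^5 - 2*k^4 + 7*k^3 - 6*k^2 + 4*k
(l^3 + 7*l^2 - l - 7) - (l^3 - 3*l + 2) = 7*l^2 + 2*l - 9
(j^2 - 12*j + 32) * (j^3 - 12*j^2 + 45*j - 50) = j^5 - 24*j^4 + 221*j^3 - 974*j^2 + 2040*j - 1600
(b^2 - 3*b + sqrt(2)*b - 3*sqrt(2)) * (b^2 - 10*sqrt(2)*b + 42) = b^4 - 9*sqrt(2)*b^3 - 3*b^3 + 22*b^2 + 27*sqrt(2)*b^2 - 66*b + 42*sqrt(2)*b - 126*sqrt(2)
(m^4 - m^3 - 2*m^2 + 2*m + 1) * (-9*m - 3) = -9*m^5 + 6*m^4 + 21*m^3 - 12*m^2 - 15*m - 3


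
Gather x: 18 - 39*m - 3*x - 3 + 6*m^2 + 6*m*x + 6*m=6*m^2 - 33*m + x*(6*m - 3) + 15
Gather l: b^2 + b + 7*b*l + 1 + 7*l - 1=b^2 + b + l*(7*b + 7)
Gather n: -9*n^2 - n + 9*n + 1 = -9*n^2 + 8*n + 1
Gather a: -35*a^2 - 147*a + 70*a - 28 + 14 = -35*a^2 - 77*a - 14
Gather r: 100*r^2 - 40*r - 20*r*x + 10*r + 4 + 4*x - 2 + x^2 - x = 100*r^2 + r*(-20*x - 30) + x^2 + 3*x + 2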